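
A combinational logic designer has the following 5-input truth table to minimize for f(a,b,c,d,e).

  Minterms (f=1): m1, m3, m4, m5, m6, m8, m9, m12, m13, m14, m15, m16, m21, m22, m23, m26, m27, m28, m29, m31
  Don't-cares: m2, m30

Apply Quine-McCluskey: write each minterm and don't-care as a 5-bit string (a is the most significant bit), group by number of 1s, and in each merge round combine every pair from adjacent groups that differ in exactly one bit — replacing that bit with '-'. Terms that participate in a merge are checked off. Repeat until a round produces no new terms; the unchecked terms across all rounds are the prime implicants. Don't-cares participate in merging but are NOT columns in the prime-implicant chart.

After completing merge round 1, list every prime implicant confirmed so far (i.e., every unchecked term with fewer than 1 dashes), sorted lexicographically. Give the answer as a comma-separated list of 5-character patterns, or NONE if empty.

10000

Round 0: 00001✓ 00010✓ 00011✓ 00100✓ 00101✓ 00110✓ 01000✓ 01001✓ 01100✓ 01101✓ 01110✓ 01111✓ 10000 10101✓ 10110✓ 10111✓ 11010✓ 11011✓ 11100✓ 11101✓ 11110✓ 11111✓
Round 1: -0101✓ -0110✓ -1100✓ -1101✓ -1110✓ -1111✓ 0-001✓ 0-100✓ 0-101✓ 0-110✓ 00-01✓ 00-10 000-1 0001- 001-0✓ 0010-✓ 01-00✓ 01-01✓ 0100-✓ 011-0✓ 011-1✓ 0110-✓ 0111-✓ 1-101✓ 1-110✓ 1-111✓ 101-1✓ 1011-✓ 11-10✓ 11-11✓ 1101-✓ 111-0✓ 111-1✓ 1110-✓ 1111-✓
Round 2: --101 --110 -11-0✓ -11-1✓ -110-✓ -111-✓ 0--01 0-1-0 0-10- 01-0- 011--✓ 1-1-1 1-11- 11-1- 111--✓
Round 3: -11--
PIs = {--101, --110, -11--, 0--01, 0-1-0, 0-10-, 00-10, 000-1, 0001-, 01-0-, 1-1-1, 1-11-, 10000, 11-1-}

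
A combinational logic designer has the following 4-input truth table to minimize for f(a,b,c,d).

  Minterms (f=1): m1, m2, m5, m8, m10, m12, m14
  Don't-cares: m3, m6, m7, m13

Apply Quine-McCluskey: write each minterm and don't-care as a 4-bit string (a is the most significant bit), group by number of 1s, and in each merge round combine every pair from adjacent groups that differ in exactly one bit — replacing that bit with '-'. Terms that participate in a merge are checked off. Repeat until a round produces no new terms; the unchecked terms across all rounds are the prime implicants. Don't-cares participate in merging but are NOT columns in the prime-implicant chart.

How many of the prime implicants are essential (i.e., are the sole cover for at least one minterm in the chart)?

2

[col 0] 0001*, 0010*, 0011*, 0101*, 0110*, 0111*, 1000*, 1010*, 1100*, 1101*, 1110*
[col 1] -010*, -101, -110*, 0-01*, 0-10*, 0-11*, 00-1*, 001-*, 01-1*, 011-*, 1-00*, 1-10*, 10-0*, 11-0*, 110-
[col 2] --10, 0--1, 0-1-, 1--0
Prime implicants: --10, -101, 0--1, 0-1-, 1--0, 110-
PI chart (minterm → PIs covering it):
  1 | 0--1  (sole → essential)
  2 | --10,0-1-
  5 | -101,0--1
  8 | 1--0  (sole → essential)
  10 | --10,1--0
  12 | 1--0,110-
  14 | --10,1--0
Essential prime implicants: 0--1, 1--0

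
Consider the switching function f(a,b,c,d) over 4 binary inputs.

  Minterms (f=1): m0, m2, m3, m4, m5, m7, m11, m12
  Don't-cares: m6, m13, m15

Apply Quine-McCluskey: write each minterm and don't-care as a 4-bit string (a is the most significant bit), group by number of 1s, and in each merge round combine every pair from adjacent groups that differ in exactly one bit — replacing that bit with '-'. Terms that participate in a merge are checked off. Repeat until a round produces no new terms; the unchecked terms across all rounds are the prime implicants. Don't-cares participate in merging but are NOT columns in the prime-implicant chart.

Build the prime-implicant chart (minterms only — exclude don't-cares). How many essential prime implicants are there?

3

Round 0: 0000✓ 0010✓ 0011✓ 0100✓ 0101✓ 0110✓ 0111✓ 1011✓ 1100✓ 1101✓ 1111✓
Round 1: -011✓ -100✓ -101✓ -111✓ 0-00✓ 0-10✓ 0-11✓ 00-0✓ 001-✓ 01-0✓ 01-1✓ 010-✓ 011-✓ 1-11✓ 11-1✓ 110-✓
Round 2: --11 -1-1 -10- 0--0 0-1- 01--
PIs = {--11, -1-1, -10-, 0--0, 0-1-, 01--}
Coverage chart:
  m0: 0--0 ←essential
  m2: 0--0,0-1-
  m3: --11,0-1-
  m4: -10-,0--0,01--
  m5: -1-1,-10-,01--
  m7: --11,-1-1,0-1-,01--
  m11: --11 ←essential
  m12: -10- ←essential
Essential: --11, -10-, 0--0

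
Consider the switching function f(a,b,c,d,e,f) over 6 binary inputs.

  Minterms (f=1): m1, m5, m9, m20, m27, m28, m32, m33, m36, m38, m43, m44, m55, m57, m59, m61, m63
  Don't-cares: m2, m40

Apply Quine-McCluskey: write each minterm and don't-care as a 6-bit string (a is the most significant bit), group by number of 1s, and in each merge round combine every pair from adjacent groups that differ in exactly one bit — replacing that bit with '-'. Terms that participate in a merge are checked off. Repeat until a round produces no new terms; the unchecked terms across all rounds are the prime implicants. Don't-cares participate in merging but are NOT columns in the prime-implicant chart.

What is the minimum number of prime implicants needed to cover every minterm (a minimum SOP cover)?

10

Round 0: 000001✓ 000010 000101✓ 001001✓ 010100✓ 011011✓ 011100✓ 100000✓ 100001✓ 100100✓ 100110✓ 101000✓ 101011✓ 101100✓ 110111✓ 111001✓ 111011✓ 111101✓ 111111✓
Round 1: -00001 -11011 00-001 000-01 01-100 1-1011 10-000✓ 10-100✓ 100-00✓ 10000- 1001-0 101-00✓ 11-111 111-01✓ 111-11✓ 1110-1✓ 1111-1✓
Round 2: 10--00 111--1
PIs = {-00001, -11011, 00-001, 000-01, 000010, 01-100, 1-1011, 10--00, 10000-, 1001-0, 11-111, 111--1}
Coverage chart:
  m1: -00001,00-001,000-01
  m5: 000-01 ←essential
  m9: 00-001 ←essential
  m20: 01-100 ←essential
  m27: -11011 ←essential
  m28: 01-100 ←essential
  m32: 10--00,10000-
  m33: -00001,10000-
  m36: 10--00,1001-0
  m38: 1001-0 ←essential
  m43: 1-1011 ←essential
  m44: 10--00 ←essential
  m55: 11-111 ←essential
  m57: 111--1 ←essential
  m59: -11011,1-1011,111--1
  m61: 111--1 ←essential
  m63: 11-111,111--1
Essential: -11011, 00-001, 000-01, 01-100, 1-1011, 10--00, 1001-0, 11-111, 111--1
Petrick residual → -00001
Min cover (10 terms): b'c'd'e'f + bcd'ef + a'b'd'e'f + a'b'c'e'f + a'bde'f' + acd'ef + ab'e'f' + ab'c'df' + abdef + abcf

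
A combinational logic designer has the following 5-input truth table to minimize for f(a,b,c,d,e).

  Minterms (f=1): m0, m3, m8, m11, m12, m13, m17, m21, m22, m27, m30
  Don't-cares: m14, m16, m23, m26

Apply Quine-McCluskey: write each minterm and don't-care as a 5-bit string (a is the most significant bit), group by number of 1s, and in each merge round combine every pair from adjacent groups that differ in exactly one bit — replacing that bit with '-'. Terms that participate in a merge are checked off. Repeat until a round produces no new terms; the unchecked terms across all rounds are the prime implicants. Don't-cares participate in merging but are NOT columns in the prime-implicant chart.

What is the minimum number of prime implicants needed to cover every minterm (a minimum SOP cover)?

size-2^0 implicants → 00000(✓)  00011(✓)  01000(✓)  01011(✓)  01100(✓)  01101(✓)  01110(✓)  10000(✓)  10001(✓)  10101(✓)  10110(✓)  10111(✓)  11010(✓)  11011(✓)  11110(✓)
size-2^1 implicants → -0000  -1011  -1110  0-000  0-011  01-00  011-0  0110-  1-110  10-01  1000-  101-1  1011-  11-10  1101-
Unchecked terms (primes): -0000, -1011, -1110, 0-000, 0-011, 01-00, 011-0, 0110-, 1-110, 10-01, 1000-, 101-1, 1011-, 11-10, 1101-
Minterm coverage:
  m0 ⊆ -0000,0-000
  m3 ⊆ 0-011 [E]
  m8 ⊆ 0-000,01-00
  m11 ⊆ -1011,0-011
  m12 ⊆ 01-00,011-0,0110-
  m13 ⊆ 0110- [E]
  m17 ⊆ 10-01,1000-
  m21 ⊆ 10-01,101-1
  m22 ⊆ 1-110,1011-
  m27 ⊆ -1011,1101-
  m30 ⊆ -1110,1-110,11-10
E = {0-011, 0110-}
Petrick residual → -1011, 0-000, 1-110, 10-01
Cover = bc'de + a'c'd'e' + a'c'de + a'bcd' + acde' + ab'd'e  |cover|=6

6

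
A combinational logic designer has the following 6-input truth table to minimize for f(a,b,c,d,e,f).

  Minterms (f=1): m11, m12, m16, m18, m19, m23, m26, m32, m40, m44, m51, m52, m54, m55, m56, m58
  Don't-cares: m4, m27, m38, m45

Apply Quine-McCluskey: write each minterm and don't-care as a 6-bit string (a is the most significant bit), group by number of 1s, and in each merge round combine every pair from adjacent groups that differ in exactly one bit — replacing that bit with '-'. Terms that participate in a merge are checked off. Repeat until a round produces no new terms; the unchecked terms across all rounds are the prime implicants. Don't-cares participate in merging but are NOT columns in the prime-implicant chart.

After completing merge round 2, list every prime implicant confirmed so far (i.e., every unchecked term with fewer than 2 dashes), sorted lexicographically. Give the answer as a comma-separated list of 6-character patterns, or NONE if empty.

size-2^0 implicants → 000100(✓)  001011(✓)  001100(✓)  010000(✓)  010010(✓)  010011(✓)  010111(✓)  011010(✓)  011011(✓)  100000(✓)  100110(✓)  101000(✓)  101100(✓)  101101(✓)  110011(✓)  110100(✓)  110110(✓)  110111(✓)  111000(✓)  111010(✓)
size-2^1 implicants → -01100  -10011(✓)  -10111(✓)  -11010  0-1011  00-100  01-010(✓)  01-011(✓)  010-11(✓)  0100-0  01001-(✓)  01101-(✓)  1-0110  1-1000  10-000  101-00  10110-  110-11(✓)  1101-0  11011-  1110-0
size-2^2 implicants → -10-11  01-01-
Unchecked terms (primes): -01100, -10-11, -11010, 0-1011, 00-100, 01-01-, 0100-0, 1-0110, 1-1000, 10-000, 101-00, 10110-, 1101-0, 11011-, 1110-0

-01100, -11010, 0-1011, 00-100, 0100-0, 1-0110, 1-1000, 10-000, 101-00, 10110-, 1101-0, 11011-, 1110-0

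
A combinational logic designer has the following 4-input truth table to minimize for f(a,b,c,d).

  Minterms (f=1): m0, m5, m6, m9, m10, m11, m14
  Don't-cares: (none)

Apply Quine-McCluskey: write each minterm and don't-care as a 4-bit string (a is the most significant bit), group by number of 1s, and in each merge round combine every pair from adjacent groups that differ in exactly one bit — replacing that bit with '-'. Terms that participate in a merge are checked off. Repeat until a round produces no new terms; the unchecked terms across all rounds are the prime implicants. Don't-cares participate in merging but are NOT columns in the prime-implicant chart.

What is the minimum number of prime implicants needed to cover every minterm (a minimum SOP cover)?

5

[col 0] 0000, 0101, 0110*, 1001*, 1010*, 1011*, 1110*
[col 1] -110, 1-10, 10-1, 101-
Prime implicants: -110, 0000, 0101, 1-10, 10-1, 101-
PI chart (minterm → PIs covering it):
  0 | 0000  (sole → essential)
  5 | 0101  (sole → essential)
  6 | -110  (sole → essential)
  9 | 10-1  (sole → essential)
  10 | 1-10,101-
  11 | 10-1,101-
  14 | -110,1-10
Essential prime implicants: -110, 0000, 0101, 10-1
Petrick residual → 1-10
Minimum SOP uses 5 PIs: bcd' + a'b'c'd' + a'bc'd + acd' + ab'd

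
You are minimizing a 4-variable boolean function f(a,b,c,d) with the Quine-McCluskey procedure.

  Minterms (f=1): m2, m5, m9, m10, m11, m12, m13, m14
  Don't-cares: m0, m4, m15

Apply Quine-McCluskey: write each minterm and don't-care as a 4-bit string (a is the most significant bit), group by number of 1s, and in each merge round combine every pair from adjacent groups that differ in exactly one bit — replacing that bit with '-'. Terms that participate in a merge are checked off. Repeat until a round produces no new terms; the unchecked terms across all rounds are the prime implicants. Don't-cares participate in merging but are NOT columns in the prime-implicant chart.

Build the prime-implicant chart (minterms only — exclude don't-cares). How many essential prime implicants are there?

Round 0: 0000✓ 0010✓ 0100✓ 0101✓ 1001✓ 1010✓ 1011✓ 1100✓ 1101✓ 1110✓ 1111✓
Round 1: -010 -100✓ -101✓ 0-00 00-0 010-✓ 1-01✓ 1-10✓ 1-11✓ 10-1✓ 101-✓ 11-0✓ 11-1✓ 110-✓ 111-✓
Round 2: -10- 1--1 1-1- 11--
PIs = {-010, -10-, 0-00, 00-0, 1--1, 1-1-, 11--}
Coverage chart:
  m2: -010,00-0
  m5: -10- ←essential
  m9: 1--1 ←essential
  m10: -010,1-1-
  m11: 1--1,1-1-
  m12: -10-,11--
  m13: -10-,1--1,11--
  m14: 1-1-,11--
Essential: -10-, 1--1

2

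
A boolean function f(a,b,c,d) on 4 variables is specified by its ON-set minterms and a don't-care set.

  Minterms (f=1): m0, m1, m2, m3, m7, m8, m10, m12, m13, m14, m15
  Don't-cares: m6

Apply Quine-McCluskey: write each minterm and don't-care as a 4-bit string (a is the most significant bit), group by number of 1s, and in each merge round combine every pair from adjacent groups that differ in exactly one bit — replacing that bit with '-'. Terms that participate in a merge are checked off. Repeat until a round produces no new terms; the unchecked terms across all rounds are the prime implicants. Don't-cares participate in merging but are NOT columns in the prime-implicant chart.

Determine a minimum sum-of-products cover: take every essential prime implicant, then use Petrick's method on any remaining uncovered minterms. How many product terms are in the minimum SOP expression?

Round 0: 0000✓ 0001✓ 0010✓ 0011✓ 0110✓ 0111✓ 1000✓ 1010✓ 1100✓ 1101✓ 1110✓ 1111✓
Round 1: -000✓ -010✓ -110✓ -111✓ 0-10✓ 0-11✓ 00-0✓ 00-1✓ 000-✓ 001-✓ 011-✓ 1-00✓ 1-10✓ 10-0✓ 11-0✓ 11-1✓ 110-✓ 111-✓
Round 2: --10 -0-0 -11- 0-1- 00-- 1--0 11--
PIs = {--10, -0-0, -11-, 0-1-, 00--, 1--0, 11--}
Coverage chart:
  m0: -0-0,00--
  m1: 00-- ←essential
  m2: --10,-0-0,0-1-,00--
  m3: 0-1-,00--
  m7: -11-,0-1-
  m8: -0-0,1--0
  m10: --10,-0-0,1--0
  m12: 1--0,11--
  m13: 11-- ←essential
  m14: --10,-11-,1--0,11--
  m15: -11-,11--
Essential: 00--, 11--
Petrick residual → -0-0, -11-
Min cover (4 terms): b'd' + bc + a'b' + ab

4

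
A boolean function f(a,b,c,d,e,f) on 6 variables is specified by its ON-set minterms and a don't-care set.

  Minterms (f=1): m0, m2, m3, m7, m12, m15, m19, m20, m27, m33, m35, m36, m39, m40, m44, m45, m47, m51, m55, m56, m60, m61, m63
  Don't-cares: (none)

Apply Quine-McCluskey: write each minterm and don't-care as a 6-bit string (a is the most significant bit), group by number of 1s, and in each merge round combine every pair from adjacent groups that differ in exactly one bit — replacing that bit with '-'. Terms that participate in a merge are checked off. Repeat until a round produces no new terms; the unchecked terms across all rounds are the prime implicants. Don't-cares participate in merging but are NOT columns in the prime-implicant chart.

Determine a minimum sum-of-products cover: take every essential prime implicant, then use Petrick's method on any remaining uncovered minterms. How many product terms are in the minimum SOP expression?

11

[col 0] 000000*, 000010*, 000011*, 000111*, 001100*, 001111*, 010011*, 010100, 011011*, 100001*, 100011*, 100100*, 100111*, 101000*, 101100*, 101101*, 101111*, 110011*, 110111*, 111000*, 111100*, 111101*, 111111*
[col 1] -00011*, -00111*, -01100, -01111*, -10011*, 0-0011*, 00-111*, 000-11*, 0000-0, 00001-, 01-011, 1-0011*, 1-0111*, 1-1000*, 1-1100*, 1-1101*, 1-1111*, 10-100, 10-111*, 100-11*, 1000-1, 101-00*, 1011-1*, 10110-*, 11-111*, 110-11*, 111-00*, 1111-1*, 11110-*
[col 2] --0011, -0-111, -00-11, 1--111, 1-0-11, 1-1-00, 1-11-1, 1-110-
Prime implicants: --0011, -0-111, -00-11, -01100, 0000-0, 00001-, 01-011, 010100, 1--111, 1-0-11, 1-1-00, 1-11-1, 1-110-, 10-100, 1000-1
PI chart (minterm → PIs covering it):
  0 | 0000-0  (sole → essential)
  2 | 0000-0,00001-
  3 | --0011,-00-11,00001-
  7 | -0-111,-00-11
  12 | -01100  (sole → essential)
  15 | -0-111  (sole → essential)
  19 | --0011,01-011
  20 | 010100  (sole → essential)
  27 | 01-011  (sole → essential)
  33 | 1000-1  (sole → essential)
  35 | --0011,-00-11,1-0-11,1000-1
  36 | 10-100  (sole → essential)
  39 | -0-111,-00-11,1--111,1-0-11
  40 | 1-1-00  (sole → essential)
  44 | -01100,1-1-00,1-110-,10-100
  45 | 1-11-1,1-110-
  47 | -0-111,1--111,1-11-1
  51 | --0011,1-0-11
  55 | 1--111,1-0-11
  56 | 1-1-00  (sole → essential)
  60 | 1-1-00,1-110-
  61 | 1-11-1,1-110-
  63 | 1--111,1-11-1
Essential prime implicants: -0-111, -01100, 0000-0, 01-011, 010100, 1-1-00, 10-100, 1000-1
Petrick residual → --0011, 1--111, 1-11-1
Minimum SOP uses 11 PIs: c'd'ef + b'def + b'cde'f' + a'b'c'd'f' + a'bd'ef + a'bc'de'f' + adef + ace'f' + acdf + ab'de'f' + ab'c'd'f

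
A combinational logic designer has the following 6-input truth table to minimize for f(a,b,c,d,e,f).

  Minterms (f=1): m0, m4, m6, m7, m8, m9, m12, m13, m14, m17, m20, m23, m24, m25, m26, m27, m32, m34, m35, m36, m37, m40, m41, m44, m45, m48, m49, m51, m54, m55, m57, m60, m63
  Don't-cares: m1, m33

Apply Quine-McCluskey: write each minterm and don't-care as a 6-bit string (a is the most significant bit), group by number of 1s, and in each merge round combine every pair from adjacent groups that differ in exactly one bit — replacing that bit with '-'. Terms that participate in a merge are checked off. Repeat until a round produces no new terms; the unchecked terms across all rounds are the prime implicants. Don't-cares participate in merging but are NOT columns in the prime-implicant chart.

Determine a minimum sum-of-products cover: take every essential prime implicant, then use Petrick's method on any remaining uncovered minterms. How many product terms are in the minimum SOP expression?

size-2^0 implicants → 000000(✓)  000001(✓)  000100(✓)  000110(✓)  000111(✓)  001000(✓)  001001(✓)  001100(✓)  001101(✓)  001110(✓)  010001(✓)  010100(✓)  010111(✓)  011000(✓)  011001(✓)  011010(✓)  011011(✓)  100000(✓)  100001(✓)  100010(✓)  100011(✓)  100100(✓)  100101(✓)  101000(✓)  101001(✓)  101100(✓)  101101(✓)  110000(✓)  110001(✓)  110011(✓)  110110(✓)  110111(✓)  111001(✓)  111100(✓)  111111(✓)
size-2^1 implicants → -00000(✓)  -00001(✓)  -00100(✓)  -01000(✓)  -01001(✓)  -01100(✓)  -01101(✓)  -10001(✓)  -10111  -11001(✓)  0-0001(✓)  0-0100  0-0111  0-1000(✓)  0-1001(✓)  00-000(✓)  00-001(✓)  00-100(✓)  00-110(✓)  000-00(✓)  00000-(✓)  0001-0(✓)  00011-  001-00(✓)  001-01(✓)  00100-(✓)  0011-0(✓)  00110-(✓)  01-001(✓)  0110-0(✓)  0110-1(✓)  01100-(✓)  01101-(✓)  1-0000(✓)  1-0001(✓)  1-0011(✓)  1-1001(✓)  1-1100  10-000(✓)  10-001(✓)  10-100(✓)  10-101(✓)  100-00(✓)  100-01(✓)  1000-0(✓)  1000-1(✓)  10000-(✓)  10001-(✓)  10010-(✓)  101-00(✓)  101-01(✓)  10100-(✓)  10110-(✓)  11-001(✓)  11-111  110-11  1100-1(✓)  11000-(✓)  11011-
size-2^2 implicants → --0001(✓)  --1001(✓)  -0-000(✓)  -0-001(✓)  -0-100(✓)  -00-00(✓)  -0000-(✓)  -01-00(✓)  -01-01(✓)  -0100-(✓)  -0110-(✓)  -1-001(✓)  0--001(✓)  0-100-  00--00(✓)  00-00-(✓)  00-1-0  001-0-(✓)  0110--  1--001(✓)  1-00-1  1-000-  10--00(✓)  10--01(✓)  10-00-(✓)  10-10-(✓)  100-0-(✓)  1000--  101-0-(✓)
size-2^3 implicants → ---001  -0--00  -0-00-  -01-0-  10--0-
Unchecked terms (primes): ---001, -0--00, -0-00-, -01-0-, -10111, 0-0100, 0-0111, 0-100-, 00-1-0, 00011-, 0110--, 1-00-1, 1-000-, 1-1100, 10--0-, 1000--, 11-111, 110-11, 11011-
Minterm coverage:
  m0 ⊆ -0--00,-0-00-
  m4 ⊆ -0--00,0-0100,00-1-0
  m6 ⊆ 00-1-0,00011-
  m7 ⊆ 0-0111,00011-
  m8 ⊆ -0--00,-0-00-,-01-0-,0-100-
  m9 ⊆ ---001,-0-00-,-01-0-,0-100-
  m12 ⊆ -0--00,-01-0-,00-1-0
  m13 ⊆ -01-0- [E]
  m14 ⊆ 00-1-0 [E]
  m17 ⊆ ---001 [E]
  m20 ⊆ 0-0100 [E]
  m23 ⊆ -10111,0-0111
  m24 ⊆ 0-100-,0110--
  m25 ⊆ ---001,0-100-,0110--
  m26 ⊆ 0110-- [E]
  m27 ⊆ 0110-- [E]
  m32 ⊆ -0--00,-0-00-,1-000-,10--0-,1000--
  m34 ⊆ 1000-- [E]
  m35 ⊆ 1-00-1,1000--
  m36 ⊆ -0--00,10--0-
  m37 ⊆ 10--0- [E]
  m40 ⊆ -0--00,-0-00-,-01-0-,10--0-
  m41 ⊆ ---001,-0-00-,-01-0-,10--0-
  m44 ⊆ -0--00,-01-0-,1-1100,10--0-
  m45 ⊆ -01-0-,10--0-
  m48 ⊆ 1-000- [E]
  m49 ⊆ ---001,1-00-1,1-000-
  m51 ⊆ 1-00-1,110-11
  m54 ⊆ 11011- [E]
  m55 ⊆ -10111,11-111,110-11,11011-
  m57 ⊆ ---001 [E]
  m60 ⊆ 1-1100 [E]
  m63 ⊆ 11-111 [E]
E = {---001, -01-0-, 0-0100, 00-1-0, 0110--, 1-000-, 1-1100, 10--0-, 1000--, 11-111, 11011-}
Petrick residual → -0--00, 0-0111, 1-00-1
Cover = d'e'f + b'e'f' + b'ce' + a'c'de'f' + a'c'def + a'b'df' + a'bcd' + ac'd'f + ac'd'e' + acde'f' + ab'e' + ab'c'd' + abdef + abc'de  |cover|=14

14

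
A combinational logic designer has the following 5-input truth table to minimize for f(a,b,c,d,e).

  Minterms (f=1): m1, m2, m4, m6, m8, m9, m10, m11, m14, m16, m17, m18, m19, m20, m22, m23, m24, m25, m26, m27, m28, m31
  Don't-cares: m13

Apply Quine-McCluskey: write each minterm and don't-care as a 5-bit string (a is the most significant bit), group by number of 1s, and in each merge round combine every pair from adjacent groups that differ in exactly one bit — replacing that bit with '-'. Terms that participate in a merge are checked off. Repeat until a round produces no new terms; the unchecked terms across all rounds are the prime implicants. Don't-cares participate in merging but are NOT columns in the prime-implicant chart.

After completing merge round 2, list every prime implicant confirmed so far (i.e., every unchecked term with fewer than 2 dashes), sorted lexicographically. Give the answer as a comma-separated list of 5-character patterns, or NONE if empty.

[col 0] 00001*, 00010*, 00100*, 00110*, 01000*, 01001*, 01010*, 01011*, 01101*, 01110*, 10000*, 10001*, 10010*, 10011*, 10100*, 10110*, 10111*, 11000*, 11001*, 11010*, 11011*, 11100*, 11111*
[col 1] -0001*, -0010*, -0100*, -0110*, -1000*, -1001*, -1010*, -1011*, 0-001*, 0-010*, 0-110*, 00-10*, 001-0*, 01-01, 01-10*, 010-0*, 010-1*, 0100-*, 0101-*, 1-000*, 1-001*, 1-010*, 1-011*, 1-100*, 1-111*, 10-00*, 10-10*, 10-11*, 100-0*, 100-1*, 1000-*, 1001-*, 101-0*, 1011-*, 11-00*, 11-11*, 110-0*, 110-1*, 1100-*, 1101-*
[col 2] --001, --010, -0-10, -01-0, -10-0*, -10-1*, -100-*, -101-*, 0--10, 010--*, 1--00, 1--11, 1-0-0*, 1-0-1*, 1-00-*, 1-01-*, 10--0, 10-1-, 100--*, 110--*
[col 3] -10--, 1-0--
Prime implicants: --001, --010, -0-10, -01-0, -10--, 0--10, 01-01, 1--00, 1--11, 1-0--, 10--0, 10-1-

01-01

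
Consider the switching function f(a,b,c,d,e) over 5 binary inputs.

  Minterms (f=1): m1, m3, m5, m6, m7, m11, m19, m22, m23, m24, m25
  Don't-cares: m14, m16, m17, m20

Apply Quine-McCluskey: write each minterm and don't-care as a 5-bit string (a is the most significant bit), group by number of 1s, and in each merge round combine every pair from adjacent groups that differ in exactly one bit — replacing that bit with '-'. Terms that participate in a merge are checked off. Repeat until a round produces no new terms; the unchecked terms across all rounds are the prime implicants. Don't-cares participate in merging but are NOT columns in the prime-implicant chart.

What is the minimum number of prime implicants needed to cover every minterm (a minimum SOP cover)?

5

Round 0: 00001✓ 00011✓ 00101✓ 00110✓ 00111✓ 01011✓ 01110✓ 10000✓ 10001✓ 10011✓ 10100✓ 10110✓ 10111✓ 11000✓ 11001✓
Round 1: -0001✓ -0011✓ -0110✓ -0111✓ 0-011 0-110 00-01✓ 00-11✓ 000-1✓ 001-1✓ 0011-✓ 1-000✓ 1-001✓ 10-00 10-11✓ 100-1✓ 1000-✓ 101-0 1011-✓ 1100-✓
Round 2: -0-11 -00-1 -011- 00--1 1-00-
PIs = {-0-11, -00-1, -011-, 0-011, 0-110, 00--1, 1-00-, 10-00, 101-0}
Coverage chart:
  m1: -00-1,00--1
  m3: -0-11,-00-1,0-011,00--1
  m5: 00--1 ←essential
  m6: -011-,0-110
  m7: -0-11,-011-,00--1
  m11: 0-011 ←essential
  m19: -0-11,-00-1
  m22: -011-,101-0
  m23: -0-11,-011-
  m24: 1-00- ←essential
  m25: 1-00- ←essential
Essential: 0-011, 00--1, 1-00-
Petrick residual → -0-11, -011-
Min cover (5 terms): b'de + b'cd + a'c'de + a'b'e + ac'd'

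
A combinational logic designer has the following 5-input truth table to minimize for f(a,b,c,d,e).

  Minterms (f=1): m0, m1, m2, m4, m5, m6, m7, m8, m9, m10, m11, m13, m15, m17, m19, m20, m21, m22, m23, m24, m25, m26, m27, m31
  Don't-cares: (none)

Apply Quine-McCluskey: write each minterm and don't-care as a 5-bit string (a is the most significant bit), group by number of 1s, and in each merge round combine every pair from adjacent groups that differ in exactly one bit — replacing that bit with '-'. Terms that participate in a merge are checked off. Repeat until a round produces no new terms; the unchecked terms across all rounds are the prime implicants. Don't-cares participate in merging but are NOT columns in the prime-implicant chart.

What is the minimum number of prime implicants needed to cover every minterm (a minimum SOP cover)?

[col 0] 00000*, 00001*, 00010*, 00100*, 00101*, 00110*, 00111*, 01000*, 01001*, 01010*, 01011*, 01101*, 01111*, 10001*, 10011*, 10100*, 10101*, 10110*, 10111*, 11000*, 11001*, 11010*, 11011*, 11111*
[col 1] -0001*, -0100*, -0101*, -0110*, -0111*, -1000*, -1001*, -1010*, -1011*, -1111*, 0-000*, 0-001*, 0-010*, 0-101*, 0-111*, 00-00*, 00-01*, 00-10*, 000-0*, 0000-*, 001-0*, 001-1*, 0010-*, 0011-*, 01-01*, 01-11*, 010-0*, 010-1*, 0100-*, 0101-*, 011-1*, 1-001*, 1-011*, 1-111*, 10-01*, 10-11*, 100-1*, 101-0*, 101-1*, 1010-*, 1011-*, 11-11*, 110-0*, 110-1*, 1100-*, 1101-*
[col 2] --001, --111, -0-01, -01-0*, -01-1*, -010-*, -011-*, -1-11, -10-0*, -10-1*, -100-*, -101-*, 0--01, 0-0-0, 0-00-, 0-1-1, 00--0, 00-0-, 001--*, 01--1, 010--*, 1--11, 1-0-1, 10--1, 101--*, 110--*
[col 3] -01--, -10--
Prime implicants: --001, --111, -0-01, -01--, -1-11, -10--, 0--01, 0-0-0, 0-00-, 0-1-1, 00--0, 00-0-, 01--1, 1--11, 1-0-1, 10--1
PI chart (minterm → PIs covering it):
  0 | 0-0-0,0-00-,00--0,00-0-
  1 | --001,-0-01,0--01,0-00-,00-0-
  2 | 0-0-0,00--0
  4 | -01--,00--0,00-0-
  5 | -0-01,-01--,0--01,0-1-1,00-0-
  6 | -01--,00--0
  7 | --111,-01--,0-1-1
  8 | -10--,0-0-0,0-00-
  9 | --001,-10--,0--01,0-00-,01--1
  10 | -10--,0-0-0
  11 | -1-11,-10--,01--1
  13 | 0--01,0-1-1,01--1
  15 | --111,-1-11,0-1-1,01--1
  17 | --001,-0-01,1-0-1,10--1
  19 | 1--11,1-0-1,10--1
  20 | -01--  (sole → essential)
  21 | -0-01,-01--,10--1
  22 | -01--  (sole → essential)
  23 | --111,-01--,1--11,10--1
  24 | -10--  (sole → essential)
  25 | --001,-10--,1-0-1
  26 | -10--  (sole → essential)
  27 | -1-11,-10--,1--11,1-0-1
  31 | --111,-1-11,1--11
Essential prime implicants: -01--, -10--
Petrick residual → --001, 0-0-0, 0-1-1, 1--11
Minimum SOP uses 6 PIs: c'd'e + b'c + bc' + a'c'e' + a'ce + ade

6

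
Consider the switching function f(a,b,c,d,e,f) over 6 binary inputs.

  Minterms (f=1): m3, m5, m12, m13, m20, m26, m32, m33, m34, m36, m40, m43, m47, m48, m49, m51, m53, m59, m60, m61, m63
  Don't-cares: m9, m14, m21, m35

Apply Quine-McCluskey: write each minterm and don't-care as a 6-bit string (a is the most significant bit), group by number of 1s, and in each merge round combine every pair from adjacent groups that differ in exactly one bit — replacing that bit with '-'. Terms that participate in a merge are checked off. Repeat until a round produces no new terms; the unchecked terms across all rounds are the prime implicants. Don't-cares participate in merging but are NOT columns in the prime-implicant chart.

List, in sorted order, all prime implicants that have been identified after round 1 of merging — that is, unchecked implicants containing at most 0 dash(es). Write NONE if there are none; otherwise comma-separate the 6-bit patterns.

Round 0: 000011✓ 000101✓ 001001✓ 001100✓ 001101✓ 001110✓ 010100✓ 010101✓ 011010 100000✓ 100001✓ 100010✓ 100011✓ 100100✓ 101000✓ 101011✓ 101111✓ 110000✓ 110001✓ 110011✓ 110101✓ 111011✓ 111100✓ 111101✓ 111111✓
Round 1: -00011 -10101 0-0101 00-101 001-01 0011-0 00110- 01010- 1-0000✓ 1-0001✓ 1-0011✓ 1-1011✓ 1-1111✓ 10-000 10-011✓ 100-00 1000-0✓ 1000-1✓ 10000-✓ 10001-✓ 101-11✓ 11-011✓ 11-101 110-01 1100-1✓ 11000-✓ 111-11✓ 1111-1 11110-
Round 2: 1--011 1-00-1 1-000- 1-1-11 1000--
PIs = {-00011, -10101, 0-0101, 00-101, 001-01, 0011-0, 00110-, 01010-, 011010, 1--011, 1-00-1, 1-000-, 1-1-11, 10-000, 100-00, 1000--, 11-101, 110-01, 1111-1, 11110-}

011010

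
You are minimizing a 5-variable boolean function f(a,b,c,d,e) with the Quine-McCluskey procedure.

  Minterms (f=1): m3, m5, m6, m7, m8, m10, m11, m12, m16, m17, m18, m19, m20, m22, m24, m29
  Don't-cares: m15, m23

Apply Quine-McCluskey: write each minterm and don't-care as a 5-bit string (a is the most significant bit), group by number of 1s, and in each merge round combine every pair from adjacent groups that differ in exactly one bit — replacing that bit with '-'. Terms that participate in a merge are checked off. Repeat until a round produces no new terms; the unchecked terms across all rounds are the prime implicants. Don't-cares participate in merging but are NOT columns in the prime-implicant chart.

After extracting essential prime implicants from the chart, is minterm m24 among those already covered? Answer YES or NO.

NO

size-2^0 implicants → 00011(✓)  00101(✓)  00110(✓)  00111(✓)  01000(✓)  01010(✓)  01011(✓)  01100(✓)  01111(✓)  10000(✓)  10001(✓)  10010(✓)  10011(✓)  10100(✓)  10110(✓)  10111(✓)  11000(✓)  11101
size-2^1 implicants → -0011(✓)  -0110(✓)  -0111(✓)  -1000  0-011(✓)  0-111(✓)  00-11(✓)  001-1  0011-(✓)  01-00  01-11(✓)  010-0  0101-  1-000  10-00(✓)  10-10(✓)  10-11(✓)  100-0(✓)  100-1(✓)  1000-(✓)  1001-(✓)  101-0(✓)  1011-(✓)
size-2^2 implicants → -0-11  -011-  0--11  10--0  10-1-  100--
Unchecked terms (primes): -0-11, -011-, -1000, 0--11, 001-1, 01-00, 010-0, 0101-, 1-000, 10--0, 10-1-, 100--, 11101
Minterm coverage:
  m3 ⊆ -0-11,0--11
  m5 ⊆ 001-1 [E]
  m6 ⊆ -011- [E]
  m7 ⊆ -0-11,-011-,0--11,001-1
  m8 ⊆ -1000,01-00,010-0
  m10 ⊆ 010-0,0101-
  m11 ⊆ 0--11,0101-
  m12 ⊆ 01-00 [E]
  m16 ⊆ 1-000,10--0,100--
  m17 ⊆ 100-- [E]
  m18 ⊆ 10--0,10-1-,100--
  m19 ⊆ -0-11,10-1-,100--
  m20 ⊆ 10--0 [E]
  m22 ⊆ -011-,10--0,10-1-
  m24 ⊆ -1000,1-000
  m29 ⊆ 11101 [E]
E = {-011-, 001-1, 01-00, 10--0, 100--, 11101}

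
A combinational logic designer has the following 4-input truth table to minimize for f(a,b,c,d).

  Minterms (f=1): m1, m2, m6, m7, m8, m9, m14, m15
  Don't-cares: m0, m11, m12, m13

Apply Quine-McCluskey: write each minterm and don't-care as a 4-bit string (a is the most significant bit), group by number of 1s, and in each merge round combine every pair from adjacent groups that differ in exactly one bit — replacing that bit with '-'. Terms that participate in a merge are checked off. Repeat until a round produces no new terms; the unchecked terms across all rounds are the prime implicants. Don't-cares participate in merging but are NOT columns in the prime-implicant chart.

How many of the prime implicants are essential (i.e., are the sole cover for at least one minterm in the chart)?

2

size-2^0 implicants → 0000(✓)  0001(✓)  0010(✓)  0110(✓)  0111(✓)  1000(✓)  1001(✓)  1011(✓)  1100(✓)  1101(✓)  1110(✓)  1111(✓)
size-2^1 implicants → -000(✓)  -001(✓)  -110(✓)  -111(✓)  0-10  00-0  000-(✓)  011-(✓)  1-00(✓)  1-01(✓)  1-11(✓)  10-1(✓)  100-(✓)  11-0(✓)  11-1(✓)  110-(✓)  111-(✓)
size-2^2 implicants → -00-  -11-  1--1  1-0-  11--
Unchecked terms (primes): -00-, -11-, 0-10, 00-0, 1--1, 1-0-, 11--
Minterm coverage:
  m1 ⊆ -00- [E]
  m2 ⊆ 0-10,00-0
  m6 ⊆ -11-,0-10
  m7 ⊆ -11- [E]
  m8 ⊆ -00-,1-0-
  m9 ⊆ -00-,1--1,1-0-
  m14 ⊆ -11-,11--
  m15 ⊆ -11-,1--1,11--
E = {-00-, -11-}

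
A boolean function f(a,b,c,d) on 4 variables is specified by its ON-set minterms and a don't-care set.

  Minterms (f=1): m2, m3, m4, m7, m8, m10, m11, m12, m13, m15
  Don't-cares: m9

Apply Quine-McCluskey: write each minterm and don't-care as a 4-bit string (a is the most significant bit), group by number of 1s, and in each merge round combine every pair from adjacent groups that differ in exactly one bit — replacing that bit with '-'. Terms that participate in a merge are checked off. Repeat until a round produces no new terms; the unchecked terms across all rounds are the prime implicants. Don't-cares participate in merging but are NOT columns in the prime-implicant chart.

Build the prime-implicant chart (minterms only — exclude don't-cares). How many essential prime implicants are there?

Round 0: 0010✓ 0011✓ 0100✓ 0111✓ 1000✓ 1001✓ 1010✓ 1011✓ 1100✓ 1101✓ 1111✓
Round 1: -010✓ -011✓ -100 -111✓ 0-11✓ 001-✓ 1-00✓ 1-01✓ 1-11✓ 10-0✓ 10-1✓ 100-✓ 101-✓ 11-1✓ 110-✓
Round 2: --11 -01- 1--1 1-0- 10--
PIs = {--11, -01-, -100, 1--1, 1-0-, 10--}
Coverage chart:
  m2: -01- ←essential
  m3: --11,-01-
  m4: -100 ←essential
  m7: --11 ←essential
  m8: 1-0-,10--
  m10: -01-,10--
  m11: --11,-01-,1--1,10--
  m12: -100,1-0-
  m13: 1--1,1-0-
  m15: --11,1--1
Essential: --11, -01-, -100

3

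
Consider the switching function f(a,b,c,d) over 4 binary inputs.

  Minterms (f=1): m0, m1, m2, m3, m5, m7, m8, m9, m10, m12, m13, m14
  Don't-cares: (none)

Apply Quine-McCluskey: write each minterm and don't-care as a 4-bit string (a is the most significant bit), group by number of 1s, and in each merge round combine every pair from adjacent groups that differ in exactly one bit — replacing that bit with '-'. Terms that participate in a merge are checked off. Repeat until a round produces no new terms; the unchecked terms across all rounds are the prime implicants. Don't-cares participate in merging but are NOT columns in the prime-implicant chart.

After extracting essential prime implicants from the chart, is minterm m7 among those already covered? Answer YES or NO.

[col 0] 0000*, 0001*, 0010*, 0011*, 0101*, 0111*, 1000*, 1001*, 1010*, 1100*, 1101*, 1110*
[col 1] -000*, -001*, -010*, -101*, 0-01*, 0-11*, 00-0*, 00-1*, 000-*, 001-*, 01-1*, 1-00*, 1-01*, 1-10*, 10-0*, 100-*, 11-0*, 110-*
[col 2] --01, -0-0, -00-, 0--1, 00--, 1--0, 1-0-
Prime implicants: --01, -0-0, -00-, 0--1, 00--, 1--0, 1-0-
PI chart (minterm → PIs covering it):
  0 | -0-0,-00-,00--
  1 | --01,-00-,0--1,00--
  2 | -0-0,00--
  3 | 0--1,00--
  5 | --01,0--1
  7 | 0--1  (sole → essential)
  8 | -0-0,-00-,1--0,1-0-
  9 | --01,-00-,1-0-
  10 | -0-0,1--0
  12 | 1--0,1-0-
  13 | --01,1-0-
  14 | 1--0  (sole → essential)
Essential prime implicants: 0--1, 1--0

YES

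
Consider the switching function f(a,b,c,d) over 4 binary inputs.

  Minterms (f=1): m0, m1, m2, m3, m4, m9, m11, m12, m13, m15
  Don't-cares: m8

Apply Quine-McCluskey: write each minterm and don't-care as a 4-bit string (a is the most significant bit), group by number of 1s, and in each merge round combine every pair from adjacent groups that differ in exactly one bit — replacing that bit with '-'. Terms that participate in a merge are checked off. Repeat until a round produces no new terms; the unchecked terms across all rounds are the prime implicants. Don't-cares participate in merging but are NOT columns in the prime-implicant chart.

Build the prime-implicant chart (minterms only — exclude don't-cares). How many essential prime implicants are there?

3

Round 0: 0000✓ 0001✓ 0010✓ 0011✓ 0100✓ 1000✓ 1001✓ 1011✓ 1100✓ 1101✓ 1111✓
Round 1: -000✓ -001✓ -011✓ -100✓ 0-00✓ 00-0✓ 00-1✓ 000-✓ 001-✓ 1-00✓ 1-01✓ 1-11✓ 10-1✓ 100-✓ 11-1✓ 110-✓
Round 2: --00 -0-1 -00- 00-- 1--1 1-0-
PIs = {--00, -0-1, -00-, 00--, 1--1, 1-0-}
Coverage chart:
  m0: --00,-00-,00--
  m1: -0-1,-00-,00--
  m2: 00-- ←essential
  m3: -0-1,00--
  m4: --00 ←essential
  m9: -0-1,-00-,1--1,1-0-
  m11: -0-1,1--1
  m12: --00,1-0-
  m13: 1--1,1-0-
  m15: 1--1 ←essential
Essential: --00, 00--, 1--1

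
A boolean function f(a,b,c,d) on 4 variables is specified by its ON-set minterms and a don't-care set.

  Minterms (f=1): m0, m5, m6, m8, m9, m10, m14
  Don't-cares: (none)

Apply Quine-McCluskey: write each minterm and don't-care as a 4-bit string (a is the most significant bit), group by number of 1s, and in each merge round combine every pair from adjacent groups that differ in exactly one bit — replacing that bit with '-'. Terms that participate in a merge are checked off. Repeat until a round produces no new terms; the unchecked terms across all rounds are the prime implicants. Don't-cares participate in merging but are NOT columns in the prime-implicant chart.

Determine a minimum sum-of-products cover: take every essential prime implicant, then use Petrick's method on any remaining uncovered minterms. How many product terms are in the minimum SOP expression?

5

size-2^0 implicants → 0000(✓)  0101  0110(✓)  1000(✓)  1001(✓)  1010(✓)  1110(✓)
size-2^1 implicants → -000  -110  1-10  10-0  100-
Unchecked terms (primes): -000, -110, 0101, 1-10, 10-0, 100-
Minterm coverage:
  m0 ⊆ -000 [E]
  m5 ⊆ 0101 [E]
  m6 ⊆ -110 [E]
  m8 ⊆ -000,10-0,100-
  m9 ⊆ 100- [E]
  m10 ⊆ 1-10,10-0
  m14 ⊆ -110,1-10
E = {-000, -110, 0101, 100-}
Petrick residual → 1-10
Cover = b'c'd' + bcd' + a'bc'd + acd' + ab'c'  |cover|=5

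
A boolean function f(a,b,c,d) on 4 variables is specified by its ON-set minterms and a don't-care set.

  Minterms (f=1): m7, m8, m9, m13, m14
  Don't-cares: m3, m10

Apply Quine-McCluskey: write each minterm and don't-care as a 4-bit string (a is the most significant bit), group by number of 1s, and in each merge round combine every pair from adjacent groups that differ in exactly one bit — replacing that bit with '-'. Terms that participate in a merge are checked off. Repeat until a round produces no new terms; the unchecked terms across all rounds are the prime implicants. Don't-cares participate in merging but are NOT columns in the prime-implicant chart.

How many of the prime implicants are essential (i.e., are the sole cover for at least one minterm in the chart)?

Round 0: 0011✓ 0111✓ 1000✓ 1001✓ 1010✓ 1101✓ 1110✓
Round 1: 0-11 1-01 1-10 10-0 100-
PIs = {0-11, 1-01, 1-10, 10-0, 100-}
Coverage chart:
  m7: 0-11 ←essential
  m8: 10-0,100-
  m9: 1-01,100-
  m13: 1-01 ←essential
  m14: 1-10 ←essential
Essential: 0-11, 1-01, 1-10

3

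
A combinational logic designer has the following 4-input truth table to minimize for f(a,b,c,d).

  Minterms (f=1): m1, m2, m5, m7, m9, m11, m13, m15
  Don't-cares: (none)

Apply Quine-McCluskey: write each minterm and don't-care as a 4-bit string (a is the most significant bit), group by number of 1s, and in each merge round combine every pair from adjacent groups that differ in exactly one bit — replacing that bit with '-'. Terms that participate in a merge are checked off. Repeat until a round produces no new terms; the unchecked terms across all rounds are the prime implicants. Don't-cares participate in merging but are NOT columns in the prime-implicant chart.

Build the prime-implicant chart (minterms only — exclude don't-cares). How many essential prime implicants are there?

[col 0] 0001*, 0010, 0101*, 0111*, 1001*, 1011*, 1101*, 1111*
[col 1] -001*, -101*, -111*, 0-01*, 01-1*, 1-01*, 1-11*, 10-1*, 11-1*
[col 2] --01, -1-1, 1--1
Prime implicants: --01, -1-1, 0010, 1--1
PI chart (minterm → PIs covering it):
  1 | --01  (sole → essential)
  2 | 0010  (sole → essential)
  5 | --01,-1-1
  7 | -1-1  (sole → essential)
  9 | --01,1--1
  11 | 1--1  (sole → essential)
  13 | --01,-1-1,1--1
  15 | -1-1,1--1
Essential prime implicants: --01, -1-1, 0010, 1--1

4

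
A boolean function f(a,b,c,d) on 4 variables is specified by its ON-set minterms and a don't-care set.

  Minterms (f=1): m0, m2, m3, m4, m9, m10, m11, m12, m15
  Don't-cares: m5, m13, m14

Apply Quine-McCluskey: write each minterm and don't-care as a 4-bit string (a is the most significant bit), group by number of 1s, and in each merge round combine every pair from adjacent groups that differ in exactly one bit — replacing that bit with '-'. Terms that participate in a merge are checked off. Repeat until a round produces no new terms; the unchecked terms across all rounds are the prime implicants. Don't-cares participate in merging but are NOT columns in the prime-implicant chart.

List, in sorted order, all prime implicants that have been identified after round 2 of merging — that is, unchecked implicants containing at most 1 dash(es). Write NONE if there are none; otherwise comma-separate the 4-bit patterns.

0-00, 00-0

size-2^0 implicants → 0000(✓)  0010(✓)  0011(✓)  0100(✓)  0101(✓)  1001(✓)  1010(✓)  1011(✓)  1100(✓)  1101(✓)  1110(✓)  1111(✓)
size-2^1 implicants → -010(✓)  -011(✓)  -100(✓)  -101(✓)  0-00  00-0  001-(✓)  010-(✓)  1-01(✓)  1-10(✓)  1-11(✓)  10-1(✓)  101-(✓)  11-0(✓)  11-1(✓)  110-(✓)  111-(✓)
size-2^2 implicants → -01-  -10-  1--1  1-1-  11--
Unchecked terms (primes): -01-, -10-, 0-00, 00-0, 1--1, 1-1-, 11--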